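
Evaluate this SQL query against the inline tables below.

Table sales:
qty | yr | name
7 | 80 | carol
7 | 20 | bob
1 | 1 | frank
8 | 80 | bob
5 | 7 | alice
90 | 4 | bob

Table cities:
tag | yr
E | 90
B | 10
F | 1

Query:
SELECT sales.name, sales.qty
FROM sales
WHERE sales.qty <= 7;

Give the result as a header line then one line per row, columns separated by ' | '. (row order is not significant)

After WHERE (4 rows):
sales.qty | sales.yr | sales.name
7 | 80 | carol
7 | 20 | bob
1 | 1 | frank
5 | 7 | alice
After SELECT (4 rows):
sales.name | sales.qty
carol | 7
bob | 7
frank | 1
alice | 5

== RESULT ==
sales.name | sales.qty
carol | 7
bob | 7
frank | 1
alice | 5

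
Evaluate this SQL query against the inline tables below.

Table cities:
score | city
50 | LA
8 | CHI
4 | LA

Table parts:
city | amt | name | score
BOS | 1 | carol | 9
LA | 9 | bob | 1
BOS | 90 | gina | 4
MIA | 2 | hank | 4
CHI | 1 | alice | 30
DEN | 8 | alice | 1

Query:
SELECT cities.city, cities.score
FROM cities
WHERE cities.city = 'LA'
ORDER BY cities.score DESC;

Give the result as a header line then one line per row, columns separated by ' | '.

After WHERE (2 rows):
cities.score | cities.city
50 | LA
4 | LA
After SELECT (2 rows):
cities.city | cities.score
LA | 50
LA | 4
After ORDER BY (2 rows):
cities.city | cities.score
LA | 50
LA | 4

== RESULT ==
cities.city | cities.score
LA | 50
LA | 4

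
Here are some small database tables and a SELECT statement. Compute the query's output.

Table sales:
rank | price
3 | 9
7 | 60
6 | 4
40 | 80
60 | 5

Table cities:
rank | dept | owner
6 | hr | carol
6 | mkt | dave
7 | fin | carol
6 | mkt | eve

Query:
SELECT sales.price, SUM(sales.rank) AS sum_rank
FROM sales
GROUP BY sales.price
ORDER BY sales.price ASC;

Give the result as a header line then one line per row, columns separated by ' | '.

After GROUP BY (5 rows):
sales.price | sum_rank
9 | 3
60 | 7
4 | 6
80 | 40
5 | 60
After ORDER BY (5 rows):
sales.price | sum_rank
4 | 6
5 | 60
9 | 3
60 | 7
80 | 40

== RESULT ==
sales.price | sum_rank
4 | 6
5 | 60
9 | 3
60 | 7
80 | 40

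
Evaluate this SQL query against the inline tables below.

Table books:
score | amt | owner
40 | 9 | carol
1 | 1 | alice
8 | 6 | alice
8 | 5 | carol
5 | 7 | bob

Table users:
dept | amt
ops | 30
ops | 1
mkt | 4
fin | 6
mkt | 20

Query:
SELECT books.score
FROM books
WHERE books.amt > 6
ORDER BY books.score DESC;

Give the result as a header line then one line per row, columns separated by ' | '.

After WHERE (2 rows):
books.score | books.amt | books.owner
40 | 9 | carol
5 | 7 | bob
After SELECT (2 rows):
books.score
40
5
After ORDER BY (2 rows):
books.score
40
5

== RESULT ==
books.score
40
5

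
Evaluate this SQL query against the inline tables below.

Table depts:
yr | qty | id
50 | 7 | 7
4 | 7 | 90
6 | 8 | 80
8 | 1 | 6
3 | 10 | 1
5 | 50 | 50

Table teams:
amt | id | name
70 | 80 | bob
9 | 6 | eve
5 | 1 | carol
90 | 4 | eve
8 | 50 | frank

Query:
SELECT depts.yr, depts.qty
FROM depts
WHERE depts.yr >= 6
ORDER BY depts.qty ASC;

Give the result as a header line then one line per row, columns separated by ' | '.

After WHERE (3 rows):
depts.yr | depts.qty | depts.id
50 | 7 | 7
6 | 8 | 80
8 | 1 | 6
After SELECT (3 rows):
depts.yr | depts.qty
50 | 7
6 | 8
8 | 1
After ORDER BY (3 rows):
depts.yr | depts.qty
8 | 1
50 | 7
6 | 8

== RESULT ==
depts.yr | depts.qty
8 | 1
50 | 7
6 | 8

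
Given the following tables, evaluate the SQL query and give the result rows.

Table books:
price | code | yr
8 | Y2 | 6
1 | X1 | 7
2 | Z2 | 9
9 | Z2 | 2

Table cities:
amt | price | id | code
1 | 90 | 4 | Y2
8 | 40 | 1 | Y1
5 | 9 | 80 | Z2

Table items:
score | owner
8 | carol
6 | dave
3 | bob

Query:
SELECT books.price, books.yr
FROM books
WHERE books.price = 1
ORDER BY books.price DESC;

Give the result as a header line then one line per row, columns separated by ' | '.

== RESULT ==
books.price | books.yr
1 | 7

Derivation:
After WHERE (1 rows):
books.price | books.code | books.yr
1 | X1 | 7
After SELECT (1 rows):
books.price | books.yr
1 | 7
After ORDER BY (1 rows):
books.price | books.yr
1 | 7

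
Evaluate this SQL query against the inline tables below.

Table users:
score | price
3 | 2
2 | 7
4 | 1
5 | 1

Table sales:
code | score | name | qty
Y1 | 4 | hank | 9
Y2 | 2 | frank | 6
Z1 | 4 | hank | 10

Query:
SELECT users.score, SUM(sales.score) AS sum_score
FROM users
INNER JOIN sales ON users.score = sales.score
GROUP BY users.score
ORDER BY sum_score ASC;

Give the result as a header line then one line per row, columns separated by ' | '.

== RESULT ==
users.score | sum_score
2 | 2
4 | 8

Derivation:
After JOIN sales (3 rows):
users.score | users.price | sales.code | sales.score | sales.name | sales.qty
2 | 7 | Y2 | 2 | frank | 6
4 | 1 | Y1 | 4 | hank | 9
4 | 1 | Z1 | 4 | hank | 10
After GROUP BY (2 rows):
users.score | sum_score
2 | 2
4 | 8
After ORDER BY (2 rows):
users.score | sum_score
2 | 2
4 | 8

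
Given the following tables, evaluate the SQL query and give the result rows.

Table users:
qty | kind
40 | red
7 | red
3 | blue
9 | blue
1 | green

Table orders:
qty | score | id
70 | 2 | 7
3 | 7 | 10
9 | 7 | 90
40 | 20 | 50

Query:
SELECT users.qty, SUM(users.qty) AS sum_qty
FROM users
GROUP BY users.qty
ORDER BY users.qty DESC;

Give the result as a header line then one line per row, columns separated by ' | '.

== RESULT ==
users.qty | sum_qty
40 | 40
9 | 9
7 | 7
3 | 3
1 | 1

Derivation:
After GROUP BY (5 rows):
users.qty | sum_qty
40 | 40
7 | 7
3 | 3
9 | 9
1 | 1
After ORDER BY (5 rows):
users.qty | sum_qty
40 | 40
9 | 9
7 | 7
3 | 3
1 | 1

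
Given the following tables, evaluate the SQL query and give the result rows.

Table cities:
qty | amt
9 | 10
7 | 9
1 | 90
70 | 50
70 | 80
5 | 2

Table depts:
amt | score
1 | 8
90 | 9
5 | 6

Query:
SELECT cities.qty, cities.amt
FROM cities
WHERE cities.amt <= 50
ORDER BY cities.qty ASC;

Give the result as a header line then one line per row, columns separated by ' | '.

After WHERE (4 rows):
cities.qty | cities.amt
9 | 10
7 | 9
70 | 50
5 | 2
After SELECT (4 rows):
cities.qty | cities.amt
9 | 10
7 | 9
70 | 50
5 | 2
After ORDER BY (4 rows):
cities.qty | cities.amt
5 | 2
7 | 9
9 | 10
70 | 50

== RESULT ==
cities.qty | cities.amt
5 | 2
7 | 9
9 | 10
70 | 50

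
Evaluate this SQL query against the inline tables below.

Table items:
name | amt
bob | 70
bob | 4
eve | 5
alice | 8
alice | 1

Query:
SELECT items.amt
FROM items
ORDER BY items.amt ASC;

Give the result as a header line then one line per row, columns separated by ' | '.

After SELECT (5 rows):
items.amt
70
4
5
8
1
After ORDER BY (5 rows):
items.amt
1
4
5
8
70

== RESULT ==
items.amt
1
4
5
8
70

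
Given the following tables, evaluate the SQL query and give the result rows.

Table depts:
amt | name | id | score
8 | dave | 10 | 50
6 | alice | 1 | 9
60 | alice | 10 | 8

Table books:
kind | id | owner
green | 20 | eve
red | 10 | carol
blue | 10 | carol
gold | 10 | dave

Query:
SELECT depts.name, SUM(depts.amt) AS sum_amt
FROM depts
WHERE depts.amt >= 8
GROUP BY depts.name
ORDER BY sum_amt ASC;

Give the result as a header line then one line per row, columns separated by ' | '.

== RESULT ==
depts.name | sum_amt
dave | 8
alice | 60

Derivation:
After WHERE (2 rows):
depts.amt | depts.name | depts.id | depts.score
8 | dave | 10 | 50
60 | alice | 10 | 8
After GROUP BY (2 rows):
depts.name | sum_amt
dave | 8
alice | 60
After ORDER BY (2 rows):
depts.name | sum_amt
dave | 8
alice | 60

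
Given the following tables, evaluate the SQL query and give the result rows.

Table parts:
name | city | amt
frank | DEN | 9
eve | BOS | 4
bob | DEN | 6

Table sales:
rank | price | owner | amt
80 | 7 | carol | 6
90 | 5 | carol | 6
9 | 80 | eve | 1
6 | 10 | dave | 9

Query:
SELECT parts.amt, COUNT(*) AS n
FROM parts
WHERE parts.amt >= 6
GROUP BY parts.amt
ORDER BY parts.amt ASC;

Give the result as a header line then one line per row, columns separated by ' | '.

== RESULT ==
parts.amt | n
6 | 1
9 | 1

Derivation:
After WHERE (2 rows):
parts.name | parts.city | parts.amt
frank | DEN | 9
bob | DEN | 6
After GROUP BY (2 rows):
parts.amt | n
9 | 1
6 | 1
After ORDER BY (2 rows):
parts.amt | n
6 | 1
9 | 1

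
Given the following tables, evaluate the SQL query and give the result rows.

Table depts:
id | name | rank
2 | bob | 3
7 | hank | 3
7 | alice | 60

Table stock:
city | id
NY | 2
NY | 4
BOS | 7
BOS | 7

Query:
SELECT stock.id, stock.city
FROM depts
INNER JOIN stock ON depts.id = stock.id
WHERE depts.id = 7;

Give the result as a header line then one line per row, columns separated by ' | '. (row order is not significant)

After JOIN stock (5 rows):
depts.id | depts.name | depts.rank | stock.city | stock.id
2 | bob | 3 | NY | 2
7 | hank | 3 | BOS | 7
7 | hank | 3 | BOS | 7
7 | alice | 60 | BOS | 7
7 | alice | 60 | BOS | 7
After WHERE (4 rows):
depts.id | depts.name | depts.rank | stock.city | stock.id
7 | hank | 3 | BOS | 7
7 | hank | 3 | BOS | 7
7 | alice | 60 | BOS | 7
7 | alice | 60 | BOS | 7
After SELECT (4 rows):
stock.id | stock.city
7 | BOS
7 | BOS
7 | BOS
7 | BOS

== RESULT ==
stock.id | stock.city
7 | BOS
7 | BOS
7 | BOS
7 | BOS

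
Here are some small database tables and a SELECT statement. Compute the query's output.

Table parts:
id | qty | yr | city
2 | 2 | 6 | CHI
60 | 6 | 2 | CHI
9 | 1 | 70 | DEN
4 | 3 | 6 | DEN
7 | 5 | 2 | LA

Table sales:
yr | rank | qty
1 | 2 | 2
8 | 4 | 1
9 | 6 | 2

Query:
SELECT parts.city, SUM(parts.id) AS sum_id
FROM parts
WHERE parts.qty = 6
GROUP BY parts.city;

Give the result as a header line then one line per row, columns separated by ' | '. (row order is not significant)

== RESULT ==
parts.city | sum_id
CHI | 60

Derivation:
After WHERE (1 rows):
parts.id | parts.qty | parts.yr | parts.city
60 | 6 | 2 | CHI
After GROUP BY (1 rows):
parts.city | sum_id
CHI | 60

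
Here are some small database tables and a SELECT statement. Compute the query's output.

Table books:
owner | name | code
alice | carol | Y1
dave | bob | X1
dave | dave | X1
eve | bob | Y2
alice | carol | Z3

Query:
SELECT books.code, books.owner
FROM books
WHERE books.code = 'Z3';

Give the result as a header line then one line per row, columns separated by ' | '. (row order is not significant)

== RESULT ==
books.code | books.owner
Z3 | alice

Derivation:
After WHERE (1 rows):
books.owner | books.name | books.code
alice | carol | Z3
After SELECT (1 rows):
books.code | books.owner
Z3 | alice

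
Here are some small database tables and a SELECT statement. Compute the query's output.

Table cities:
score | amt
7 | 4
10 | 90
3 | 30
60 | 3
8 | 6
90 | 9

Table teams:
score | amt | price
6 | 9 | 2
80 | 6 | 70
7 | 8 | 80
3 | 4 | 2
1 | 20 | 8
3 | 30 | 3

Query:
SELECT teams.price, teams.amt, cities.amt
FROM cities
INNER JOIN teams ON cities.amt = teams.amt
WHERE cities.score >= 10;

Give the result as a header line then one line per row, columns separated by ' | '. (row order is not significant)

After JOIN teams (4 rows):
cities.score | cities.amt | teams.score | teams.amt | teams.price
7 | 4 | 3 | 4 | 2
3 | 30 | 3 | 30 | 3
8 | 6 | 80 | 6 | 70
90 | 9 | 6 | 9 | 2
After WHERE (1 rows):
cities.score | cities.amt | teams.score | teams.amt | teams.price
90 | 9 | 6 | 9 | 2
After SELECT (1 rows):
teams.price | teams.amt | cities.amt
2 | 9 | 9

== RESULT ==
teams.price | teams.amt | cities.amt
2 | 9 | 9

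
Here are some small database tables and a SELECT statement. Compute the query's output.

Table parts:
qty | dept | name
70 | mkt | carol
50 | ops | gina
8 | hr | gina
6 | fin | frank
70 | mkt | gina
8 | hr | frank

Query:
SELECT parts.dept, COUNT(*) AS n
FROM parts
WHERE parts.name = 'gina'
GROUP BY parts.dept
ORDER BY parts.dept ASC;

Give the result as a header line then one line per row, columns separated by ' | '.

== RESULT ==
parts.dept | n
hr | 1
mkt | 1
ops | 1

Derivation:
After WHERE (3 rows):
parts.qty | parts.dept | parts.name
50 | ops | gina
8 | hr | gina
70 | mkt | gina
After GROUP BY (3 rows):
parts.dept | n
ops | 1
hr | 1
mkt | 1
After ORDER BY (3 rows):
parts.dept | n
hr | 1
mkt | 1
ops | 1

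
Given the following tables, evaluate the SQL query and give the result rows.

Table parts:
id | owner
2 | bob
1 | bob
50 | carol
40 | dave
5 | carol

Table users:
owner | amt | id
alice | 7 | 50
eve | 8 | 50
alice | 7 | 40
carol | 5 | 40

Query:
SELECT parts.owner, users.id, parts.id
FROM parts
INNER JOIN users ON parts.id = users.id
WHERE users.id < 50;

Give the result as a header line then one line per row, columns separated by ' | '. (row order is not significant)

== RESULT ==
parts.owner | users.id | parts.id
dave | 40 | 40
dave | 40 | 40

Derivation:
After JOIN users (4 rows):
parts.id | parts.owner | users.owner | users.amt | users.id
50 | carol | alice | 7 | 50
50 | carol | eve | 8 | 50
40 | dave | alice | 7 | 40
40 | dave | carol | 5 | 40
After WHERE (2 rows):
parts.id | parts.owner | users.owner | users.amt | users.id
40 | dave | alice | 7 | 40
40 | dave | carol | 5 | 40
After SELECT (2 rows):
parts.owner | users.id | parts.id
dave | 40 | 40
dave | 40 | 40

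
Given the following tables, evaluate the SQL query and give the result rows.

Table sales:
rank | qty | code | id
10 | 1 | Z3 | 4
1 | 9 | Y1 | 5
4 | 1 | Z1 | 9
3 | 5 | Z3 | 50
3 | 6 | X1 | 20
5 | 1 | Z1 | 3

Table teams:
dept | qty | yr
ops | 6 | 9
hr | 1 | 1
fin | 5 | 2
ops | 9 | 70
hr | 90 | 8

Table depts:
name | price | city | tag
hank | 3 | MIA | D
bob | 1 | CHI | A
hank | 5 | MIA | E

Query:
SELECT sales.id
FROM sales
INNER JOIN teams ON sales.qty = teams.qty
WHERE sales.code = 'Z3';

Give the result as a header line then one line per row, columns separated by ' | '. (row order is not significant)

== RESULT ==
sales.id
4
50

Derivation:
After JOIN teams (6 rows):
sales.rank | sales.qty | sales.code | sales.id | teams.dept | teams.qty | teams.yr
10 | 1 | Z3 | 4 | hr | 1 | 1
1 | 9 | Y1 | 5 | ops | 9 | 70
4 | 1 | Z1 | 9 | hr | 1 | 1
3 | 5 | Z3 | 50 | fin | 5 | 2
3 | 6 | X1 | 20 | ops | 6 | 9
5 | 1 | Z1 | 3 | hr | 1 | 1
After WHERE (2 rows):
sales.rank | sales.qty | sales.code | sales.id | teams.dept | teams.qty | teams.yr
10 | 1 | Z3 | 4 | hr | 1 | 1
3 | 5 | Z3 | 50 | fin | 5 | 2
After SELECT (2 rows):
sales.id
4
50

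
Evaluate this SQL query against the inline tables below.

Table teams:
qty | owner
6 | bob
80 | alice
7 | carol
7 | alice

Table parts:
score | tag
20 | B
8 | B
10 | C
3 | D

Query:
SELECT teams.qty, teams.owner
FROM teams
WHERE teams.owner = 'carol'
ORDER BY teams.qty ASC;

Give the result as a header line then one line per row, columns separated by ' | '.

== RESULT ==
teams.qty | teams.owner
7 | carol

Derivation:
After WHERE (1 rows):
teams.qty | teams.owner
7 | carol
After SELECT (1 rows):
teams.qty | teams.owner
7 | carol
After ORDER BY (1 rows):
teams.qty | teams.owner
7 | carol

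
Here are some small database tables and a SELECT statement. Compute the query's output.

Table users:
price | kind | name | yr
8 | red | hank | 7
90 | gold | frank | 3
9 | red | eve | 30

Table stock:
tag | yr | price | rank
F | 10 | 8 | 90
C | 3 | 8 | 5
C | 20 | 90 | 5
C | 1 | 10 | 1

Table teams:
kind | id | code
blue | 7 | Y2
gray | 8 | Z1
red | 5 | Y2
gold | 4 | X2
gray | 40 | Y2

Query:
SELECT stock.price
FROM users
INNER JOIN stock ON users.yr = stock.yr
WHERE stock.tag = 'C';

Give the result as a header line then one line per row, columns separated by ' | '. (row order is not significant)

== RESULT ==
stock.price
8

Derivation:
After JOIN stock (1 rows):
users.price | users.kind | users.name | users.yr | stock.tag | stock.yr | stock.price | stock.rank
90 | gold | frank | 3 | C | 3 | 8 | 5
After WHERE (1 rows):
users.price | users.kind | users.name | users.yr | stock.tag | stock.yr | stock.price | stock.rank
90 | gold | frank | 3 | C | 3 | 8 | 5
After SELECT (1 rows):
stock.price
8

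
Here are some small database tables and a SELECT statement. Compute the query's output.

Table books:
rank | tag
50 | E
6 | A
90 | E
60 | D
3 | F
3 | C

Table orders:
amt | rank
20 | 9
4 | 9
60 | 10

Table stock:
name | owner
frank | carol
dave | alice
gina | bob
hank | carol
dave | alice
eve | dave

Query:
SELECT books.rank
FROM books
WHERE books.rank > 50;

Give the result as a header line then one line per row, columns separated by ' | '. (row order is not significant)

After WHERE (2 rows):
books.rank | books.tag
90 | E
60 | D
After SELECT (2 rows):
books.rank
90
60

== RESULT ==
books.rank
90
60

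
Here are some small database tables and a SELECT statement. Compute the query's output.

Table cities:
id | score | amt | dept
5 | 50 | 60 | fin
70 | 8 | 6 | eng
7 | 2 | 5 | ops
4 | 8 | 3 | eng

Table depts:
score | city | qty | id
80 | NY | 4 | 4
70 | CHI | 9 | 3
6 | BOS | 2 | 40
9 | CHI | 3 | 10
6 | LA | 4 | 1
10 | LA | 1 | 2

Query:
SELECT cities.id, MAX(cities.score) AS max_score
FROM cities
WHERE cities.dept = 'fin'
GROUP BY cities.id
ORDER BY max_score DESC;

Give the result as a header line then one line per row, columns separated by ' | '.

After WHERE (1 rows):
cities.id | cities.score | cities.amt | cities.dept
5 | 50 | 60 | fin
After GROUP BY (1 rows):
cities.id | max_score
5 | 50
After ORDER BY (1 rows):
cities.id | max_score
5 | 50

== RESULT ==
cities.id | max_score
5 | 50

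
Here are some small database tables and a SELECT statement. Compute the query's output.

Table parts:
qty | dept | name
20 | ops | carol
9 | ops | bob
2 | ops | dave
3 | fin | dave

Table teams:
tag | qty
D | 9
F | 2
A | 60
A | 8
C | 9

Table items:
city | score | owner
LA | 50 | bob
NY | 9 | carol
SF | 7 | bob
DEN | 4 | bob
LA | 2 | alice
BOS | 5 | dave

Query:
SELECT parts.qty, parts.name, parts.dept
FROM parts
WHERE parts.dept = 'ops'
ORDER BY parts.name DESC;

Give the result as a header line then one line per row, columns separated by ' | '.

== RESULT ==
parts.qty | parts.name | parts.dept
2 | dave | ops
20 | carol | ops
9 | bob | ops

Derivation:
After WHERE (3 rows):
parts.qty | parts.dept | parts.name
20 | ops | carol
9 | ops | bob
2 | ops | dave
After SELECT (3 rows):
parts.qty | parts.name | parts.dept
20 | carol | ops
9 | bob | ops
2 | dave | ops
After ORDER BY (3 rows):
parts.qty | parts.name | parts.dept
2 | dave | ops
20 | carol | ops
9 | bob | ops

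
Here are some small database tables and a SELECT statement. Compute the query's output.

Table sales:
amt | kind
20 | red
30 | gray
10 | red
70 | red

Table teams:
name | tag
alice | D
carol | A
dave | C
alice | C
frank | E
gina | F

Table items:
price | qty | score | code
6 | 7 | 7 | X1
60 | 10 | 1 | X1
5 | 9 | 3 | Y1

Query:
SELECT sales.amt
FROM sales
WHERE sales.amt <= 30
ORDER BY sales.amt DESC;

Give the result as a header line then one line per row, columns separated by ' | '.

== RESULT ==
sales.amt
30
20
10

Derivation:
After WHERE (3 rows):
sales.amt | sales.kind
20 | red
30 | gray
10 | red
After SELECT (3 rows):
sales.amt
20
30
10
After ORDER BY (3 rows):
sales.amt
30
20
10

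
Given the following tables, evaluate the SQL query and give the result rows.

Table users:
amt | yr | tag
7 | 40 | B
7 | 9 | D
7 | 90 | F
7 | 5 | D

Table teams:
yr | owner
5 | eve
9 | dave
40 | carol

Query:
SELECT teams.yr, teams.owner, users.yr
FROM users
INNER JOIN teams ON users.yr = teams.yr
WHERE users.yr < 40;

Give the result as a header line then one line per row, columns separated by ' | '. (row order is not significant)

== RESULT ==
teams.yr | teams.owner | users.yr
9 | dave | 9
5 | eve | 5

Derivation:
After JOIN teams (3 rows):
users.amt | users.yr | users.tag | teams.yr | teams.owner
7 | 40 | B | 40 | carol
7 | 9 | D | 9 | dave
7 | 5 | D | 5 | eve
After WHERE (2 rows):
users.amt | users.yr | users.tag | teams.yr | teams.owner
7 | 9 | D | 9 | dave
7 | 5 | D | 5 | eve
After SELECT (2 rows):
teams.yr | teams.owner | users.yr
9 | dave | 9
5 | eve | 5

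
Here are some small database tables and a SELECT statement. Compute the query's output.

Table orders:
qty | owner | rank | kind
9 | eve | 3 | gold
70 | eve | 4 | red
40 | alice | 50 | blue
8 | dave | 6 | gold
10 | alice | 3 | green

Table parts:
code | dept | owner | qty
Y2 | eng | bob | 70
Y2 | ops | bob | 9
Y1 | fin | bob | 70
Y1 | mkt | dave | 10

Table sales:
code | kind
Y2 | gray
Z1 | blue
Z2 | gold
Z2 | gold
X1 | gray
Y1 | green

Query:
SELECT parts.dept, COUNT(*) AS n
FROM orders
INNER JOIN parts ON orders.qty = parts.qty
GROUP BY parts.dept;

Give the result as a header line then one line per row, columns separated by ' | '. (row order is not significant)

== RESULT ==
parts.dept | n
ops | 1
eng | 1
fin | 1
mkt | 1

Derivation:
After JOIN parts (4 rows):
orders.qty | orders.owner | orders.rank | orders.kind | parts.code | parts.dept | parts.owner | parts.qty
9 | eve | 3 | gold | Y2 | ops | bob | 9
70 | eve | 4 | red | Y2 | eng | bob | 70
70 | eve | 4 | red | Y1 | fin | bob | 70
10 | alice | 3 | green | Y1 | mkt | dave | 10
After GROUP BY (4 rows):
parts.dept | n
ops | 1
eng | 1
fin | 1
mkt | 1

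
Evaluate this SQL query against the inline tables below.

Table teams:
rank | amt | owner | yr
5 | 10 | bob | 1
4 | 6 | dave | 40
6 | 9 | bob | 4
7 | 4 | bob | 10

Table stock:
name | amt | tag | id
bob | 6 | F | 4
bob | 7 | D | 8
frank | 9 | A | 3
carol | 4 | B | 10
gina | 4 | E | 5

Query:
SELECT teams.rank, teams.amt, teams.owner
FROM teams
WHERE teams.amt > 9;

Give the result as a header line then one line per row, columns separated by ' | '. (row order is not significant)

After WHERE (1 rows):
teams.rank | teams.amt | teams.owner | teams.yr
5 | 10 | bob | 1
After SELECT (1 rows):
teams.rank | teams.amt | teams.owner
5 | 10 | bob

== RESULT ==
teams.rank | teams.amt | teams.owner
5 | 10 | bob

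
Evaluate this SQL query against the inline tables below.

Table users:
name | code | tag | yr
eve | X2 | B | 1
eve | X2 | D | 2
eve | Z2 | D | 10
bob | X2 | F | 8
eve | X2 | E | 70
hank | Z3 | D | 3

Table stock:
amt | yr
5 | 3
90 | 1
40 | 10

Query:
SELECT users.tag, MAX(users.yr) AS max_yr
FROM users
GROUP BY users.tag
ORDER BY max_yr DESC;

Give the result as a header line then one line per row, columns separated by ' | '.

After GROUP BY (4 rows):
users.tag | max_yr
B | 1
D | 10
F | 8
E | 70
After ORDER BY (4 rows):
users.tag | max_yr
E | 70
D | 10
F | 8
B | 1

== RESULT ==
users.tag | max_yr
E | 70
D | 10
F | 8
B | 1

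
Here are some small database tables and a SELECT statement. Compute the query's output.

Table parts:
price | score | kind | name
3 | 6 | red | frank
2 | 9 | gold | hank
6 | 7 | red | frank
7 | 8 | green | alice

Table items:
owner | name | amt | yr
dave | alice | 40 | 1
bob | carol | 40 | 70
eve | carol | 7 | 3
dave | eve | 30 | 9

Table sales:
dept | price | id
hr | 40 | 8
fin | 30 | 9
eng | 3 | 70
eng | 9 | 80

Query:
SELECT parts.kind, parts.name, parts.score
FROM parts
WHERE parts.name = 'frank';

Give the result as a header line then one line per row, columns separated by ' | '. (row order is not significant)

== RESULT ==
parts.kind | parts.name | parts.score
red | frank | 6
red | frank | 7

Derivation:
After WHERE (2 rows):
parts.price | parts.score | parts.kind | parts.name
3 | 6 | red | frank
6 | 7 | red | frank
After SELECT (2 rows):
parts.kind | parts.name | parts.score
red | frank | 6
red | frank | 7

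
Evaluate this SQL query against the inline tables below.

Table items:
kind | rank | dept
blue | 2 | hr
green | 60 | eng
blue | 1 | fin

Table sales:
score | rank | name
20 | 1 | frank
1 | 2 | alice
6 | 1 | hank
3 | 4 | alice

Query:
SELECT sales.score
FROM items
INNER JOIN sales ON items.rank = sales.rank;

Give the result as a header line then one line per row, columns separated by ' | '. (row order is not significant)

== RESULT ==
sales.score
1
20
6

Derivation:
After JOIN sales (3 rows):
items.kind | items.rank | items.dept | sales.score | sales.rank | sales.name
blue | 2 | hr | 1 | 2 | alice
blue | 1 | fin | 20 | 1 | frank
blue | 1 | fin | 6 | 1 | hank
After SELECT (3 rows):
sales.score
1
20
6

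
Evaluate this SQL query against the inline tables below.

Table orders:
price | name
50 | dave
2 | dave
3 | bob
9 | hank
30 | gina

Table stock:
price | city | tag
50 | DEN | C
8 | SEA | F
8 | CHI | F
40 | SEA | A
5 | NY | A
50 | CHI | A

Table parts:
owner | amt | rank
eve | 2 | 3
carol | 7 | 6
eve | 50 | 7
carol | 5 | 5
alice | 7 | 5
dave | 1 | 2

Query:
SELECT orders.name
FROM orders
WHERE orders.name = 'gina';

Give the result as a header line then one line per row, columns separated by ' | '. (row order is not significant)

After WHERE (1 rows):
orders.price | orders.name
30 | gina
After SELECT (1 rows):
orders.name
gina

== RESULT ==
orders.name
gina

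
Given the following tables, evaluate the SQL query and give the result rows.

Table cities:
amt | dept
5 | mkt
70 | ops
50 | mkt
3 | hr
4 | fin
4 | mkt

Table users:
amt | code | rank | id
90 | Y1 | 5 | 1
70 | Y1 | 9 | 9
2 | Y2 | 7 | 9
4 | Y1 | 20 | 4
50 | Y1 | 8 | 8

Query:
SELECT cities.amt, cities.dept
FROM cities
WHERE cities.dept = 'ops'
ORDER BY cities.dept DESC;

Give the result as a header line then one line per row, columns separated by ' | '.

== RESULT ==
cities.amt | cities.dept
70 | ops

Derivation:
After WHERE (1 rows):
cities.amt | cities.dept
70 | ops
After SELECT (1 rows):
cities.amt | cities.dept
70 | ops
After ORDER BY (1 rows):
cities.amt | cities.dept
70 | ops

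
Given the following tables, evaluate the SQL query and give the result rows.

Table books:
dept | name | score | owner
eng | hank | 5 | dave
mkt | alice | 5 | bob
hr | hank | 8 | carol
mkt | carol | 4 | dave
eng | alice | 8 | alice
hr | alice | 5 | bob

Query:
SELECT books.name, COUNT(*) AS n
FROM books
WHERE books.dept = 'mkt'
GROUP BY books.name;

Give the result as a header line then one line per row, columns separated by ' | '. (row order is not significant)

== RESULT ==
books.name | n
alice | 1
carol | 1

Derivation:
After WHERE (2 rows):
books.dept | books.name | books.score | books.owner
mkt | alice | 5 | bob
mkt | carol | 4 | dave
After GROUP BY (2 rows):
books.name | n
alice | 1
carol | 1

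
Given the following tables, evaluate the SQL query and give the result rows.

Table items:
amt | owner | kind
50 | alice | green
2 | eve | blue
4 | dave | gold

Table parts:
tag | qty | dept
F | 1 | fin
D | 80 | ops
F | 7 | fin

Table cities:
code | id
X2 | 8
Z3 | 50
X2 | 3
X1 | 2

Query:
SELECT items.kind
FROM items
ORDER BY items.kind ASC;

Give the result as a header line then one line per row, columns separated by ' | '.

== RESULT ==
items.kind
blue
gold
green

Derivation:
After SELECT (3 rows):
items.kind
green
blue
gold
After ORDER BY (3 rows):
items.kind
blue
gold
green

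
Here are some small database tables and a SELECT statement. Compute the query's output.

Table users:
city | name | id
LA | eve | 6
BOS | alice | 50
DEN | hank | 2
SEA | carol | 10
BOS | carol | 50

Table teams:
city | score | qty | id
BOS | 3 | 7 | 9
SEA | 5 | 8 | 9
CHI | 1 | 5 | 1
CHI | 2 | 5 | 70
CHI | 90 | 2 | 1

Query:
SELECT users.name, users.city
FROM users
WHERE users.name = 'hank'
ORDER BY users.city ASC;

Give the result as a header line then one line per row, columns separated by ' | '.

== RESULT ==
users.name | users.city
hank | DEN

Derivation:
After WHERE (1 rows):
users.city | users.name | users.id
DEN | hank | 2
After SELECT (1 rows):
users.name | users.city
hank | DEN
After ORDER BY (1 rows):
users.name | users.city
hank | DEN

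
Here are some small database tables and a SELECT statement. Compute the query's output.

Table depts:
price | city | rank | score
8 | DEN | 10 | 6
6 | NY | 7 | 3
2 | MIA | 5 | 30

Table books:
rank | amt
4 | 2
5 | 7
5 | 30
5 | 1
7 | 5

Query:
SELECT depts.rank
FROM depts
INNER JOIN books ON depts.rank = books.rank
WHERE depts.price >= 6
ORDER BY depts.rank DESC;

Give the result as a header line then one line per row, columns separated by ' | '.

== RESULT ==
depts.rank
7

Derivation:
After JOIN books (4 rows):
depts.price | depts.city | depts.rank | depts.score | books.rank | books.amt
6 | NY | 7 | 3 | 7 | 5
2 | MIA | 5 | 30 | 5 | 7
2 | MIA | 5 | 30 | 5 | 30
2 | MIA | 5 | 30 | 5 | 1
After WHERE (1 rows):
depts.price | depts.city | depts.rank | depts.score | books.rank | books.amt
6 | NY | 7 | 3 | 7 | 5
After SELECT (1 rows):
depts.rank
7
After ORDER BY (1 rows):
depts.rank
7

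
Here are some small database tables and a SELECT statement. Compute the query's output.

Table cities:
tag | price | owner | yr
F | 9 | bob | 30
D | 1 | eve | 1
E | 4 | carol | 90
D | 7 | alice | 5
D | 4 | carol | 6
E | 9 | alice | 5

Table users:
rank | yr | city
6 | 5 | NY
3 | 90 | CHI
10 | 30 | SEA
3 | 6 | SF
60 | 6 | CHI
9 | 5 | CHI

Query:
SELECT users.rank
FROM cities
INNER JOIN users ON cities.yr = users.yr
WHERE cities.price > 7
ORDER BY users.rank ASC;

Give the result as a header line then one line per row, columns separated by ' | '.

After JOIN users (8 rows):
cities.tag | cities.price | cities.owner | cities.yr | users.rank | users.yr | users.city
F | 9 | bob | 30 | 10 | 30 | SEA
E | 4 | carol | 90 | 3 | 90 | CHI
D | 7 | alice | 5 | 6 | 5 | NY
D | 7 | alice | 5 | 9 | 5 | CHI
D | 4 | carol | 6 | 3 | 6 | SF
D | 4 | carol | 6 | 60 | 6 | CHI
E | 9 | alice | 5 | 6 | 5 | NY
E | 9 | alice | 5 | 9 | 5 | CHI
After WHERE (3 rows):
cities.tag | cities.price | cities.owner | cities.yr | users.rank | users.yr | users.city
F | 9 | bob | 30 | 10 | 30 | SEA
E | 9 | alice | 5 | 6 | 5 | NY
E | 9 | alice | 5 | 9 | 5 | CHI
After SELECT (3 rows):
users.rank
10
6
9
After ORDER BY (3 rows):
users.rank
6
9
10

== RESULT ==
users.rank
6
9
10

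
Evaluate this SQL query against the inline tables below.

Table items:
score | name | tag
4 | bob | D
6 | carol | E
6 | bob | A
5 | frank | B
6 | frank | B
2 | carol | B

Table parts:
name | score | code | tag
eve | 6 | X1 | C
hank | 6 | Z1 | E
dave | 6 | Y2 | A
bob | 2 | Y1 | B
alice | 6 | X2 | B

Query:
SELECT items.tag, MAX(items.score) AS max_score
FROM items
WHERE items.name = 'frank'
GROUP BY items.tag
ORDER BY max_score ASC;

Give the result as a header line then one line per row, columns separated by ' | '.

After WHERE (2 rows):
items.score | items.name | items.tag
5 | frank | B
6 | frank | B
After GROUP BY (1 rows):
items.tag | max_score
B | 6
After ORDER BY (1 rows):
items.tag | max_score
B | 6

== RESULT ==
items.tag | max_score
B | 6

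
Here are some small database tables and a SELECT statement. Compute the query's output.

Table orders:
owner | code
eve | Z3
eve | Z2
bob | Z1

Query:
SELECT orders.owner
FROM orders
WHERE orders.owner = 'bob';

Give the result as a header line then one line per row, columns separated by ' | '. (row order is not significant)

After WHERE (1 rows):
orders.owner | orders.code
bob | Z1
After SELECT (1 rows):
orders.owner
bob

== RESULT ==
orders.owner
bob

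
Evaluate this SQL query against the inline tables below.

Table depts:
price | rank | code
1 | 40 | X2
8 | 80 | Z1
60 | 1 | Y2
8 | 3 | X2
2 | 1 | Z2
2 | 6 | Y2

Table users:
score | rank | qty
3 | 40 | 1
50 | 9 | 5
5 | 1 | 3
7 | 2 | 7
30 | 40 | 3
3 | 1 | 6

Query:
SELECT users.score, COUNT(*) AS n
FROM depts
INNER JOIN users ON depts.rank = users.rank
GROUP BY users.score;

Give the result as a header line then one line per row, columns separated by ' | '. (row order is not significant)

After JOIN users (6 rows):
depts.price | depts.rank | depts.code | users.score | users.rank | users.qty
1 | 40 | X2 | 3 | 40 | 1
1 | 40 | X2 | 30 | 40 | 3
60 | 1 | Y2 | 5 | 1 | 3
60 | 1 | Y2 | 3 | 1 | 6
2 | 1 | Z2 | 5 | 1 | 3
2 | 1 | Z2 | 3 | 1 | 6
After GROUP BY (3 rows):
users.score | n
3 | 3
30 | 1
5 | 2

== RESULT ==
users.score | n
3 | 3
30 | 1
5 | 2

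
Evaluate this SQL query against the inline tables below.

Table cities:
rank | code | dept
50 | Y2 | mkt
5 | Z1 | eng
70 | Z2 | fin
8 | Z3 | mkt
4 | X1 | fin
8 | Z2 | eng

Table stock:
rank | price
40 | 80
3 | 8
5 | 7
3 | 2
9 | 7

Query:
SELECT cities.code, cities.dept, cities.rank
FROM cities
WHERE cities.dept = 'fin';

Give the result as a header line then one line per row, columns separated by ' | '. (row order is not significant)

== RESULT ==
cities.code | cities.dept | cities.rank
Z2 | fin | 70
X1 | fin | 4

Derivation:
After WHERE (2 rows):
cities.rank | cities.code | cities.dept
70 | Z2 | fin
4 | X1 | fin
After SELECT (2 rows):
cities.code | cities.dept | cities.rank
Z2 | fin | 70
X1 | fin | 4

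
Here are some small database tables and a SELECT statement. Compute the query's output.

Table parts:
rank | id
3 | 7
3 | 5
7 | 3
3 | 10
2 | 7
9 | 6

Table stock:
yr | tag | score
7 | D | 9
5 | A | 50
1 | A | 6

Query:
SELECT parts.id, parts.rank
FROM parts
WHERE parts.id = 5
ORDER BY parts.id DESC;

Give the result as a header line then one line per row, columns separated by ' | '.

== RESULT ==
parts.id | parts.rank
5 | 3

Derivation:
After WHERE (1 rows):
parts.rank | parts.id
3 | 5
After SELECT (1 rows):
parts.id | parts.rank
5 | 3
After ORDER BY (1 rows):
parts.id | parts.rank
5 | 3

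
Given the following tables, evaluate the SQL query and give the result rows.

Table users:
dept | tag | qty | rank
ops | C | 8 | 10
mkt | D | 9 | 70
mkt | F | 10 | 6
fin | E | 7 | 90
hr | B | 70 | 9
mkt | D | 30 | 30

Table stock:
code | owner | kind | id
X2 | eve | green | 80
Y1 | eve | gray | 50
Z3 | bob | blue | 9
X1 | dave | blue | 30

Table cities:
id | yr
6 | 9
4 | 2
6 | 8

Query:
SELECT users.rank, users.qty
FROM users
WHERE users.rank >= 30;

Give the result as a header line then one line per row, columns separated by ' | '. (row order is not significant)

== RESULT ==
users.rank | users.qty
70 | 9
90 | 7
30 | 30

Derivation:
After WHERE (3 rows):
users.dept | users.tag | users.qty | users.rank
mkt | D | 9 | 70
fin | E | 7 | 90
mkt | D | 30 | 30
After SELECT (3 rows):
users.rank | users.qty
70 | 9
90 | 7
30 | 30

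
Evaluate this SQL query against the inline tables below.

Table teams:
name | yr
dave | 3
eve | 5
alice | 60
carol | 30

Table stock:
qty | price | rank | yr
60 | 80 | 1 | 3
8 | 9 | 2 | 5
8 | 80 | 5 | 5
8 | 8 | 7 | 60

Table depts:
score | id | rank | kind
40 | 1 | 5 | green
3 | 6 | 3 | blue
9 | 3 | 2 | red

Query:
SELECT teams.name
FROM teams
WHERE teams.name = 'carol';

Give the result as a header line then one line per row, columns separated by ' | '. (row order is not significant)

== RESULT ==
teams.name
carol

Derivation:
After WHERE (1 rows):
teams.name | teams.yr
carol | 30
After SELECT (1 rows):
teams.name
carol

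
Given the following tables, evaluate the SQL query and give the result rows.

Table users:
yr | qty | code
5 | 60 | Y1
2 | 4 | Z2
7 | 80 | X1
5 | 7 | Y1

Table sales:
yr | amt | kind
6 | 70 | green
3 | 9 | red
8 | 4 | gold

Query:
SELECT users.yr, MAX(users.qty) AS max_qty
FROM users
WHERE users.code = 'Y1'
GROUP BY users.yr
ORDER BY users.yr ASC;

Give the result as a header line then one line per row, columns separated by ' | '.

After WHERE (2 rows):
users.yr | users.qty | users.code
5 | 60 | Y1
5 | 7 | Y1
After GROUP BY (1 rows):
users.yr | max_qty
5 | 60
After ORDER BY (1 rows):
users.yr | max_qty
5 | 60

== RESULT ==
users.yr | max_qty
5 | 60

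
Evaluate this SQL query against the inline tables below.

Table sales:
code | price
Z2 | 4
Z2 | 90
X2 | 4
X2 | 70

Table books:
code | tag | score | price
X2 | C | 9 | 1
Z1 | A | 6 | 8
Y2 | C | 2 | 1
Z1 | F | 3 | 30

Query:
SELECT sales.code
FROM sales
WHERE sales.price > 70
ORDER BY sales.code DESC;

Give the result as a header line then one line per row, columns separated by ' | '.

== RESULT ==
sales.code
Z2

Derivation:
After WHERE (1 rows):
sales.code | sales.price
Z2 | 90
After SELECT (1 rows):
sales.code
Z2
After ORDER BY (1 rows):
sales.code
Z2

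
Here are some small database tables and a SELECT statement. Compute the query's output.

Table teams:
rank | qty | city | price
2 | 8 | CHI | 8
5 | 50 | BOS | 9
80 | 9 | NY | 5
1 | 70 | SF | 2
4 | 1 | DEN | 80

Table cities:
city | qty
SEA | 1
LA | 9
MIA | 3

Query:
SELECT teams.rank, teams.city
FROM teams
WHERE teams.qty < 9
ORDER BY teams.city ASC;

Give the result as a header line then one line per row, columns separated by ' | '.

After WHERE (2 rows):
teams.rank | teams.qty | teams.city | teams.price
2 | 8 | CHI | 8
4 | 1 | DEN | 80
After SELECT (2 rows):
teams.rank | teams.city
2 | CHI
4 | DEN
After ORDER BY (2 rows):
teams.rank | teams.city
2 | CHI
4 | DEN

== RESULT ==
teams.rank | teams.city
2 | CHI
4 | DEN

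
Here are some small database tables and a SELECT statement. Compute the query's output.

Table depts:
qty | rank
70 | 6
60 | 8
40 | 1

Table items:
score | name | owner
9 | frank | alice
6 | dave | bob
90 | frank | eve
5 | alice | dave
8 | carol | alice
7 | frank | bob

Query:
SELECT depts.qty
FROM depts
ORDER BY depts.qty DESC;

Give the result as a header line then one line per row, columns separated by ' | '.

After SELECT (3 rows):
depts.qty
70
60
40
After ORDER BY (3 rows):
depts.qty
70
60
40

== RESULT ==
depts.qty
70
60
40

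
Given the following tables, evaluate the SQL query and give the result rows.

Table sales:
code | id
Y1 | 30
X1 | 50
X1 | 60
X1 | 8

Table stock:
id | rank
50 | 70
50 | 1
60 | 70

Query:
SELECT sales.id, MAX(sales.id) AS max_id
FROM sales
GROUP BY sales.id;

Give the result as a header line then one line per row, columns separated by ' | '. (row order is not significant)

After GROUP BY (4 rows):
sales.id | max_id
30 | 30
50 | 50
60 | 60
8 | 8

== RESULT ==
sales.id | max_id
30 | 30
50 | 50
60 | 60
8 | 8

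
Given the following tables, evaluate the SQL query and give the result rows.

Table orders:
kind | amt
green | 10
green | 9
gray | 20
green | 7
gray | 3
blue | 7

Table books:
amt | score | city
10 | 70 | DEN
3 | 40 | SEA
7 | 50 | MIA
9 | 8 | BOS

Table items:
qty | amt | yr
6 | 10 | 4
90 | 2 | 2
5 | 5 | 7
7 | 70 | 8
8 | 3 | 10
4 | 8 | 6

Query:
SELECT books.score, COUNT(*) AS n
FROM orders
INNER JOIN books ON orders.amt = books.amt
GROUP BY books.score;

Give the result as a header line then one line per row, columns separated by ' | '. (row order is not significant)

== RESULT ==
books.score | n
70 | 1
8 | 1
50 | 2
40 | 1

Derivation:
After JOIN books (5 rows):
orders.kind | orders.amt | books.amt | books.score | books.city
green | 10 | 10 | 70 | DEN
green | 9 | 9 | 8 | BOS
green | 7 | 7 | 50 | MIA
gray | 3 | 3 | 40 | SEA
blue | 7 | 7 | 50 | MIA
After GROUP BY (4 rows):
books.score | n
70 | 1
8 | 1
50 | 2
40 | 1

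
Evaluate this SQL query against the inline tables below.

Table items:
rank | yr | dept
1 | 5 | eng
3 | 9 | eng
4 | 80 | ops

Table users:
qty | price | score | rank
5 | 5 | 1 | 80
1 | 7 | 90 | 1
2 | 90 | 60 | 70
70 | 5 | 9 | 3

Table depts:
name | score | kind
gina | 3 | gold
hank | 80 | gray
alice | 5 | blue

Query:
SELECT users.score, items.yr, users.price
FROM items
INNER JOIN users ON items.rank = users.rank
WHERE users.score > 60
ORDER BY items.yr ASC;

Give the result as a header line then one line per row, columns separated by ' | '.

After JOIN users (2 rows):
items.rank | items.yr | items.dept | users.qty | users.price | users.score | users.rank
1 | 5 | eng | 1 | 7 | 90 | 1
3 | 9 | eng | 70 | 5 | 9 | 3
After WHERE (1 rows):
items.rank | items.yr | items.dept | users.qty | users.price | users.score | users.rank
1 | 5 | eng | 1 | 7 | 90 | 1
After SELECT (1 rows):
users.score | items.yr | users.price
90 | 5 | 7
After ORDER BY (1 rows):
users.score | items.yr | users.price
90 | 5 | 7

== RESULT ==
users.score | items.yr | users.price
90 | 5 | 7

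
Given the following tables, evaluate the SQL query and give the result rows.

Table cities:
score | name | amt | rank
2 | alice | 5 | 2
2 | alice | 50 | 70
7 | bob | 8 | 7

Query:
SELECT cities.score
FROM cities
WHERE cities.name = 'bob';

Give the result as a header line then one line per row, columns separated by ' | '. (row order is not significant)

== RESULT ==
cities.score
7

Derivation:
After WHERE (1 rows):
cities.score | cities.name | cities.amt | cities.rank
7 | bob | 8 | 7
After SELECT (1 rows):
cities.score
7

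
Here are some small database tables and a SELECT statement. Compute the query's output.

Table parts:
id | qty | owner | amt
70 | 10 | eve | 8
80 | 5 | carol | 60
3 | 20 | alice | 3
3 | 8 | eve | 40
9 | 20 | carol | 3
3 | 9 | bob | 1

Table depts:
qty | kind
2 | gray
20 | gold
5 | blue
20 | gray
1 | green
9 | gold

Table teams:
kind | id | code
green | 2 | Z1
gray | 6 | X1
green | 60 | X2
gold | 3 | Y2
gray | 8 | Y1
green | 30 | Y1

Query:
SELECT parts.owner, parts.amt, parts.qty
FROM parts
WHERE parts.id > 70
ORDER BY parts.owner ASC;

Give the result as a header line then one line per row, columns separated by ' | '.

After WHERE (1 rows):
parts.id | parts.qty | parts.owner | parts.amt
80 | 5 | carol | 60
After SELECT (1 rows):
parts.owner | parts.amt | parts.qty
carol | 60 | 5
After ORDER BY (1 rows):
parts.owner | parts.amt | parts.qty
carol | 60 | 5

== RESULT ==
parts.owner | parts.amt | parts.qty
carol | 60 | 5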